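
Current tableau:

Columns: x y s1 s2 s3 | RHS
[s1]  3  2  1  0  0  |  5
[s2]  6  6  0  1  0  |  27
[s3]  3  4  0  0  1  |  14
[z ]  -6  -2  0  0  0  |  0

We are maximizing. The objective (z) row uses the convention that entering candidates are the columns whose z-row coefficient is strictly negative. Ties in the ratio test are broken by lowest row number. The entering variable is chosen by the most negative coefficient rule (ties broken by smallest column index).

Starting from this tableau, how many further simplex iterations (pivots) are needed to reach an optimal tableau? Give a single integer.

pivot: x in, s1 out → z = 10
No improving column remains; optimal.

1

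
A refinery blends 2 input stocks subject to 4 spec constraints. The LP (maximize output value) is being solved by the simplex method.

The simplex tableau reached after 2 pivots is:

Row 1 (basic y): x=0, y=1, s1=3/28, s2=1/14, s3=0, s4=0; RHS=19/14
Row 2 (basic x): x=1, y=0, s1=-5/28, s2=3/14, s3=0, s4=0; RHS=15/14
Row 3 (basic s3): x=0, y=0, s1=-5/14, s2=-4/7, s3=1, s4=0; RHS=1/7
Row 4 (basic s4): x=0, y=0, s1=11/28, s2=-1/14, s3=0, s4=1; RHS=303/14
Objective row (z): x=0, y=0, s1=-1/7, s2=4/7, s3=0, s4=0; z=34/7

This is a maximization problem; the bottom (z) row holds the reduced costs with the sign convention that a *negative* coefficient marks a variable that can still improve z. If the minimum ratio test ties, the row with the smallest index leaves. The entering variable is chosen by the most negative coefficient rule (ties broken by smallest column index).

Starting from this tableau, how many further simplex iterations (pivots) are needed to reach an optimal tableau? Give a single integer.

pivot: s1 in, y out → z = 20/3
No improving column remains; optimal.

1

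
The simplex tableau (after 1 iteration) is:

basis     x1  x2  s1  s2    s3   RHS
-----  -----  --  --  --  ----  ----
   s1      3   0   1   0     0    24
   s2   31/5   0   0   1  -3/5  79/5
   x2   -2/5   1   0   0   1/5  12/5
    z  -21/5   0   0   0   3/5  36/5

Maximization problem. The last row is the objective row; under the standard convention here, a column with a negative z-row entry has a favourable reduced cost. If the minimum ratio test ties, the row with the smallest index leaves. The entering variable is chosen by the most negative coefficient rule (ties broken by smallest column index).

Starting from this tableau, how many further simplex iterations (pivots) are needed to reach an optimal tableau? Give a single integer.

pivot: x1 in, s2 out → z = 555/31
No improving column remains; optimal.

1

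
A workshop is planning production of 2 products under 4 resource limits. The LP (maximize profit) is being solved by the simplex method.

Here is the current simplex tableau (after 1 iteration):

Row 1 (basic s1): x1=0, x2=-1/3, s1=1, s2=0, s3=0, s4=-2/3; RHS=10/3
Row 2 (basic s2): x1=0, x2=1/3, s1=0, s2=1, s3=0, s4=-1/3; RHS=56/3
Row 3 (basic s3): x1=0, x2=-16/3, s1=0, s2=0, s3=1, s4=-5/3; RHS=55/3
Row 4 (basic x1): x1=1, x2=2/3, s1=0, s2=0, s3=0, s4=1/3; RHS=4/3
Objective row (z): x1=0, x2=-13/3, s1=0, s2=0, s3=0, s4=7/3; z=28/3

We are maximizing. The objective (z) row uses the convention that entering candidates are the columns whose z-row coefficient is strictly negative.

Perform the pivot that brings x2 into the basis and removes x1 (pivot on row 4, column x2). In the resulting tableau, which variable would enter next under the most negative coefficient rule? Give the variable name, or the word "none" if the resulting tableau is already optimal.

Pivot element 2/3. New z-row = old z-row − (-13/3)·(row 4/(2/3)).
Updated z-row coefficients: x1: 13/2, x2: 0, s1: 0, s2: 0, s3: 0, s4: 9/2.
No coefficient is strictly negative; the tableau after this pivot is optimal.

none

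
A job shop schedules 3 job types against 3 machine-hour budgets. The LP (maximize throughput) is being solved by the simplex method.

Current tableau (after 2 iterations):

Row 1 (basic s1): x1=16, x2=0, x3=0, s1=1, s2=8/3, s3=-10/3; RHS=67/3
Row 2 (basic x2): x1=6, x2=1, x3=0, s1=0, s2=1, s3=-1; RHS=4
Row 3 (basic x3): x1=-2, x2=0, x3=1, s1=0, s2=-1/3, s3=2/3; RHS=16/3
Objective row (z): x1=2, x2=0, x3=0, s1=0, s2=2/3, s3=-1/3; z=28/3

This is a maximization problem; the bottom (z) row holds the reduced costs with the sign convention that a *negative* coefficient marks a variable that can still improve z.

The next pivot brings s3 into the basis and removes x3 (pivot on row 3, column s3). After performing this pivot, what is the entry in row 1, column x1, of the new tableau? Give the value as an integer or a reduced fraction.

6

Pivot element is row 3, column s3: 2/3.
Normalize row 3: new (row 3, x1) = (-2)/(2/3) = -3.
row 1 ← row 1 − (-10/3)·(new row 3): 16 − (-10/3)·(-3) = 6.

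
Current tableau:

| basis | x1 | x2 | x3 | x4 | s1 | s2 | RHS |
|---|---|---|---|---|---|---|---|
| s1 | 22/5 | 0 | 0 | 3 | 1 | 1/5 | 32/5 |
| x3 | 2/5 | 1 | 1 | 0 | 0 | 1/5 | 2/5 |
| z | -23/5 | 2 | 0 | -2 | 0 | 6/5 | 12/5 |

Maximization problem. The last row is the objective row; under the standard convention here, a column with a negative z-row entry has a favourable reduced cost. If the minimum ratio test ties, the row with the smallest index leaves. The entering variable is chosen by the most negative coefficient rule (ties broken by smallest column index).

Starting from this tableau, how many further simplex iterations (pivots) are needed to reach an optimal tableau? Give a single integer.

pivot: x1 in, x3 out → z = 7
pivot: x4 in, s1 out → z = 25/3
No improving column remains; optimal.

2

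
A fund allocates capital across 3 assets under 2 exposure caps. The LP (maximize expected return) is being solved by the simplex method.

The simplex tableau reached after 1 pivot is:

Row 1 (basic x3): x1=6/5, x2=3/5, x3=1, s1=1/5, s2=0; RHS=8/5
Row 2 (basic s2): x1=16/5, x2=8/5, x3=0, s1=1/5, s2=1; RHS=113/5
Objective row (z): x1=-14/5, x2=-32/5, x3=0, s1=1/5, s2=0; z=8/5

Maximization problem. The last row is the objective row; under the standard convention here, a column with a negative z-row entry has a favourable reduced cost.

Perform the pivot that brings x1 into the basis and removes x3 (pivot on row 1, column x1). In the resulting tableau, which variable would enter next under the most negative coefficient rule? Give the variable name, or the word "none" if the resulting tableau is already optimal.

x2

Pivot element 6/5. New z-row = old z-row − (-14/5)·(row 1/(6/5)).
Updated z-row coefficients: x1: 0, x2: -5, x3: 7/3, s1: 2/3, s2: 0.
The most negative is -5 in column x2, so x2 would enter next.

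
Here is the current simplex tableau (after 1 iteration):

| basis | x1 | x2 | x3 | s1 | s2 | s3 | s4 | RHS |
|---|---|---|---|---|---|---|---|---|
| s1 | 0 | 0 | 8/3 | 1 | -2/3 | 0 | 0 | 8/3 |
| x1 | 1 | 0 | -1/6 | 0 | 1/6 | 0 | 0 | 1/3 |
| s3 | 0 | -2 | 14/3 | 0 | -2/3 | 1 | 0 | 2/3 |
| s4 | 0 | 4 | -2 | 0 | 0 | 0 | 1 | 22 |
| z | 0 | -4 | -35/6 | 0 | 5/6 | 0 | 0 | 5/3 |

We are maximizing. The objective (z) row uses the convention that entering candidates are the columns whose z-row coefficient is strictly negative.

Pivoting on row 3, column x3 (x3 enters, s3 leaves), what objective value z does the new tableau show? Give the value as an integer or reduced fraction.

Minimum ratio for x3: (2/3)/(14/3) = 1/7.
z changes by −(z-row coeff of x3)·ratio = −(-35/6)·(1/7) = 5/6.
New z = 5/3 + (5/6) = 5/2.

5/2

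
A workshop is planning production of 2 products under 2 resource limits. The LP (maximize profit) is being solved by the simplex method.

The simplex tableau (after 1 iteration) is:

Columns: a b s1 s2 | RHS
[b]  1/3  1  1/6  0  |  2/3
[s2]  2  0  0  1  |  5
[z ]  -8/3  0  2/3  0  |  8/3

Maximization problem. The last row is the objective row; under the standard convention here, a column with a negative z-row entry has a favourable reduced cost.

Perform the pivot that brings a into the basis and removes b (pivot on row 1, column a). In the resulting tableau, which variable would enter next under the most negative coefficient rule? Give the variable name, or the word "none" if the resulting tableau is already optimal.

Pivot element 1/3. New z-row = old z-row − (-8/3)·(row 1/(1/3)).
Updated z-row coefficients: a: 0, b: 8, s1: 2, s2: 0.
No coefficient is strictly negative; the tableau after this pivot is optimal.

none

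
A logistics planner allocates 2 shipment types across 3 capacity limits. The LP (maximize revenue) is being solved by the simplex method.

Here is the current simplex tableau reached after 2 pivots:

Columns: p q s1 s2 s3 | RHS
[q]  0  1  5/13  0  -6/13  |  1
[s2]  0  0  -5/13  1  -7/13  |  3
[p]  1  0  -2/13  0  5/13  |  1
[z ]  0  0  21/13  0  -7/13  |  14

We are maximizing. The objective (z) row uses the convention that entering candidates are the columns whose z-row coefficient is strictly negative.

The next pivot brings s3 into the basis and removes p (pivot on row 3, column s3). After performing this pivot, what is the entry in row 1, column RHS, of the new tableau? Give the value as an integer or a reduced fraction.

Pivot element is row 3, column s3: 5/13.
Normalize row 3: new (row 3, RHS) = 1/(5/13) = 13/5.
row 1 ← row 1 − (-6/13)·(new row 3): 1 − (-6/13)·(13/5) = 11/5.

11/5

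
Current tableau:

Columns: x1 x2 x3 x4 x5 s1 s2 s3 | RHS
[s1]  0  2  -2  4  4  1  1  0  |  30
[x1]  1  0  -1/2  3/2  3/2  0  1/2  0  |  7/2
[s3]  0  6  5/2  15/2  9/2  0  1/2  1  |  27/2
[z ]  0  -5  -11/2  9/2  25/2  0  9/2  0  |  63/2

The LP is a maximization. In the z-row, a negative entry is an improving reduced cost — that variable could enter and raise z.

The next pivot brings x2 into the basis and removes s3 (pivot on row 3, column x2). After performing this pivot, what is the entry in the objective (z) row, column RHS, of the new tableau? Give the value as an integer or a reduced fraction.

171/4

Pivot element is row 3, column x2: 6.
Normalize row 3: new (row 3, RHS) = (27/2)/6 = 9/4.
z-row ← z-row − (-5)·(new row 3): 63/2 − (-5)·(9/4) = 171/4.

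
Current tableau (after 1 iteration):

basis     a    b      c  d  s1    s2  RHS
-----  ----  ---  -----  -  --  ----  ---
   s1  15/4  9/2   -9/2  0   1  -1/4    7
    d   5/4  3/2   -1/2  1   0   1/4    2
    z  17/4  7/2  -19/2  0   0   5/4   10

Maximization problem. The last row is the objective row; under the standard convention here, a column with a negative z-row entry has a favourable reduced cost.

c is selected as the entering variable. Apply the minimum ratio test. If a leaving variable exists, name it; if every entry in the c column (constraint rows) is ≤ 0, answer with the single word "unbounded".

c-column entries: row 1: -9/2, row 2: -1/2. All ≤ 0, so c can increase without bound; the LP is unbounded in this direction.

unbounded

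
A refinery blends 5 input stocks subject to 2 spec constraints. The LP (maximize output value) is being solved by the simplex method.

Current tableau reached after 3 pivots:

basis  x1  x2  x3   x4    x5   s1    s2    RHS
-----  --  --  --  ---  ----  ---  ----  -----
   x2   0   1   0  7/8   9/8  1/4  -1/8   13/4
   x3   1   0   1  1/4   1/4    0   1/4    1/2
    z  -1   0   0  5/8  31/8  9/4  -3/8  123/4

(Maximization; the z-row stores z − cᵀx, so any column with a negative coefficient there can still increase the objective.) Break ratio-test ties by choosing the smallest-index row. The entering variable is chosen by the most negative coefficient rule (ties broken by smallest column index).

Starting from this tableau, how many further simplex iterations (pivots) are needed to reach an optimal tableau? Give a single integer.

2

pivot: x1 in, x3 out → z = 125/4
pivot: s2 in, x1 out → z = 63/2
No improving column remains; optimal.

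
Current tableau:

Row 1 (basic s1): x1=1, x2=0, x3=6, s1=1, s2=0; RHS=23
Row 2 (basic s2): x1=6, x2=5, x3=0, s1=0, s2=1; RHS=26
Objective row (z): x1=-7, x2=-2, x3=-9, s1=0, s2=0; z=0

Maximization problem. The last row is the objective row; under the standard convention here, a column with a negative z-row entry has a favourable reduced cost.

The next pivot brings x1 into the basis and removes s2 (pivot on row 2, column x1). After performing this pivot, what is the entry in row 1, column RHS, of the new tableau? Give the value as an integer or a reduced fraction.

Pivot element is row 2, column x1: 6.
Normalize row 2: new (row 2, RHS) = 26/6 = 13/3.
row 1 ← row 1 − 1·(new row 2): 23 − 1·(13/3) = 56/3.

56/3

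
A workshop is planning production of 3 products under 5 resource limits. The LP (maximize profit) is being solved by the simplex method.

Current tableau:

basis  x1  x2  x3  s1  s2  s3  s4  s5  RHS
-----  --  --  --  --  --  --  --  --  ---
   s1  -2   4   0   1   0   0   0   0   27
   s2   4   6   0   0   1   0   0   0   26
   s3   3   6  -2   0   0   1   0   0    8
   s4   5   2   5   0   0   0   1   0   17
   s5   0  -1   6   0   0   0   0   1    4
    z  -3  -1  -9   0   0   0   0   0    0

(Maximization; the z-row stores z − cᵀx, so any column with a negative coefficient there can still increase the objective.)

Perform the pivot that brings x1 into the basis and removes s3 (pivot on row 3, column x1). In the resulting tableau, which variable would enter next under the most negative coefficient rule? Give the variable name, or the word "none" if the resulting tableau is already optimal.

x3

Pivot element 3. New z-row = old z-row − (-3)·(row 3/3).
Updated z-row coefficients: x1: 0, x2: 5, x3: -11, s1: 0, s2: 0, s3: 1, s4: 0, s5: 0.
The most negative is -11 in column x3, so x3 would enter next.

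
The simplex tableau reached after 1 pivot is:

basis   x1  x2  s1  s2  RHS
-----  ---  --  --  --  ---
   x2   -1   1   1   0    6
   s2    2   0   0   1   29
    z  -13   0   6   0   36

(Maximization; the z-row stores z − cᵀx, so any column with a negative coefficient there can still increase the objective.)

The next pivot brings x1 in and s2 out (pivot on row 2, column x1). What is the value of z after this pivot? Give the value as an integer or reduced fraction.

449/2

Minimum ratio for x1: 29/2 = 29/2.
z changes by −(z-row coeff of x1)·ratio = −(-13)·(29/2) = 377/2.
New z = 36 + (377/2) = 449/2.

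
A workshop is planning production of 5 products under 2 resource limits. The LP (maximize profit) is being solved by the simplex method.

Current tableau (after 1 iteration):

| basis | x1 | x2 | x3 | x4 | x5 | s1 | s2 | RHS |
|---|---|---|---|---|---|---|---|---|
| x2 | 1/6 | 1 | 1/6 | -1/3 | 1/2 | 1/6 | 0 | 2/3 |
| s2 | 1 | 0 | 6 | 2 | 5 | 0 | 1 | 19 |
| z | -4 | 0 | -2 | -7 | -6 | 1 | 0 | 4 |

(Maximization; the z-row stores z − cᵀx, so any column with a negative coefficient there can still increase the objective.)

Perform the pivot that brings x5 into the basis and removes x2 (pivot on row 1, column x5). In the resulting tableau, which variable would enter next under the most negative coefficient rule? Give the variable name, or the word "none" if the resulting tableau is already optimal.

x4

Pivot element 1/2. New z-row = old z-row − (-6)·(row 1/(1/2)).
Updated z-row coefficients: x1: -2, x2: 12, x3: 0, x4: -11, x5: 0, s1: 3, s2: 0.
The most negative is -11 in column x4, so x4 would enter next.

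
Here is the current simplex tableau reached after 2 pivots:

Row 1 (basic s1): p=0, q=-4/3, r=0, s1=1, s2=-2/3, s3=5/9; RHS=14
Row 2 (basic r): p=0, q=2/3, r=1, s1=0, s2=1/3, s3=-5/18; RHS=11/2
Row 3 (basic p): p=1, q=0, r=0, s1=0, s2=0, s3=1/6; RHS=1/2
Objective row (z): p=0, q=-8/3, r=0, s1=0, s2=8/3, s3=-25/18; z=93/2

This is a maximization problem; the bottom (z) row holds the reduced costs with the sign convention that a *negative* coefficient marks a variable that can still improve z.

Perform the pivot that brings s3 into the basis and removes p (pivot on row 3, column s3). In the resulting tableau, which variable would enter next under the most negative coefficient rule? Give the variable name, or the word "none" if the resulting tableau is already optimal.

Pivot element 1/6. New z-row = old z-row − (-25/18)·(row 3/(1/6)).
Updated z-row coefficients: p: 25/3, q: -8/3, r: 0, s1: 0, s2: 8/3, s3: 0.
The most negative is -8/3 in column q, so q would enter next.

q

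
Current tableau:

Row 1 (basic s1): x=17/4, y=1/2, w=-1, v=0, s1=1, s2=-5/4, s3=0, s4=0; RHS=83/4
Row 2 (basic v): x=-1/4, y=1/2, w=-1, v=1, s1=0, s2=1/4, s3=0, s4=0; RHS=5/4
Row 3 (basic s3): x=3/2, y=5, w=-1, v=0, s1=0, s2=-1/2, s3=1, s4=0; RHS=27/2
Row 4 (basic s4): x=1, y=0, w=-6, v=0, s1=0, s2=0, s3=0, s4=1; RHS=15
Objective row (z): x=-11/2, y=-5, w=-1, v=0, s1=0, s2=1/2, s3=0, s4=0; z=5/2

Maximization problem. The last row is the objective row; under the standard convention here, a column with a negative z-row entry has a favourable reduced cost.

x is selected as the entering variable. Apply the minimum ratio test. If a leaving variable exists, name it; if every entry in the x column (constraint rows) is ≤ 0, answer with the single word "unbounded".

Ratios: row 1 (s1): (83/4)/(17/4) = 83/17; row 2 (v): entry -1/4 ≤ 0, skip; row 3 (s3): (27/2)/(3/2) = 9; row 4 (s4): 15/1 = 15.
Minimum ratio is in the s1 row, so s1 leaves.

s1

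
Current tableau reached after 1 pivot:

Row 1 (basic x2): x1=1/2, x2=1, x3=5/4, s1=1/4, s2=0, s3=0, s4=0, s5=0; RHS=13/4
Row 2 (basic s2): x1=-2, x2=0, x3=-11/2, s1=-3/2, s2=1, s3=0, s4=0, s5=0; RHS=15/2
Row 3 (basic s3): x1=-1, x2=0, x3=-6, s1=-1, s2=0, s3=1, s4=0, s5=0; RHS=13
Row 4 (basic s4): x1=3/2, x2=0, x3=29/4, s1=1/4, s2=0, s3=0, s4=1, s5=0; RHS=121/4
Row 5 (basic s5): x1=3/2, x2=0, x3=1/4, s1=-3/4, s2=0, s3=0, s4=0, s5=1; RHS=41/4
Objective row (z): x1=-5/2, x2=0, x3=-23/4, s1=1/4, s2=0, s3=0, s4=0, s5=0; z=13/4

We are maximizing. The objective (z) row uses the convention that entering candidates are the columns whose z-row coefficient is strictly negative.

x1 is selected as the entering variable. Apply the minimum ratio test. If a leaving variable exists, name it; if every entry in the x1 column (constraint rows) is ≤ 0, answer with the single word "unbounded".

Ratios: row 1 (x2): (13/4)/(1/2) = 13/2; row 2 (s2): entry -2 ≤ 0, skip; row 3 (s3): entry -1 ≤ 0, skip; row 4 (s4): (121/4)/(3/2) = 121/6; row 5 (s5): (41/4)/(3/2) = 41/6.
Minimum ratio is in the x2 row, so x2 leaves.

x2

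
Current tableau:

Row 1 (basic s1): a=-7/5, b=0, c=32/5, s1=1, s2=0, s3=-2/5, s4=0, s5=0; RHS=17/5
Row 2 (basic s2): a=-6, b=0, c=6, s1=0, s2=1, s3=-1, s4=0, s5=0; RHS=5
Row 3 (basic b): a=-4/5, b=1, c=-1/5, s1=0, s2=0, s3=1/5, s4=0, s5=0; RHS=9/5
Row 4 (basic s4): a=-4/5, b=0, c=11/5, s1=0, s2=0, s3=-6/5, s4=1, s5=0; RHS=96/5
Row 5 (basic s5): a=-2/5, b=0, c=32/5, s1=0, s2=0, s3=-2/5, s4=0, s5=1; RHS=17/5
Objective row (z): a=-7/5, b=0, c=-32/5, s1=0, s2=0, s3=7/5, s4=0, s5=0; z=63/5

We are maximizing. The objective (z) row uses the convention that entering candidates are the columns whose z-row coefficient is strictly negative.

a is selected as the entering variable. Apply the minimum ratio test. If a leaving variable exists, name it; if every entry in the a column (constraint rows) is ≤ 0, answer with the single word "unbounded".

a-column entries: row 1: -7/5, row 2: -6, row 3: -4/5, row 4: -4/5, row 5: -2/5. All ≤ 0, so a can increase without bound; the LP is unbounded in this direction.

unbounded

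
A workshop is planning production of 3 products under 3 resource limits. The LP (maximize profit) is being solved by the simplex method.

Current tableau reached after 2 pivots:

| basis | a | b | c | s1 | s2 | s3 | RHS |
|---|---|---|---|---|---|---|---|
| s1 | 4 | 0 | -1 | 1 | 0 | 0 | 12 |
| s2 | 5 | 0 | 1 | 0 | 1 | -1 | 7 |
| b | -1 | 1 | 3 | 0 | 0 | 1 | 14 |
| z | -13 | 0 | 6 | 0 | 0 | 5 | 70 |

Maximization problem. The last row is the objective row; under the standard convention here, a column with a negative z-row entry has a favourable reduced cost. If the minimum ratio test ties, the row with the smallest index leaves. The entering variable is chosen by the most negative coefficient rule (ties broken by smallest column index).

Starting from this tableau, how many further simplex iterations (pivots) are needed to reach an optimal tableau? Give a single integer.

1

pivot: a in, s2 out → z = 441/5
No improving column remains; optimal.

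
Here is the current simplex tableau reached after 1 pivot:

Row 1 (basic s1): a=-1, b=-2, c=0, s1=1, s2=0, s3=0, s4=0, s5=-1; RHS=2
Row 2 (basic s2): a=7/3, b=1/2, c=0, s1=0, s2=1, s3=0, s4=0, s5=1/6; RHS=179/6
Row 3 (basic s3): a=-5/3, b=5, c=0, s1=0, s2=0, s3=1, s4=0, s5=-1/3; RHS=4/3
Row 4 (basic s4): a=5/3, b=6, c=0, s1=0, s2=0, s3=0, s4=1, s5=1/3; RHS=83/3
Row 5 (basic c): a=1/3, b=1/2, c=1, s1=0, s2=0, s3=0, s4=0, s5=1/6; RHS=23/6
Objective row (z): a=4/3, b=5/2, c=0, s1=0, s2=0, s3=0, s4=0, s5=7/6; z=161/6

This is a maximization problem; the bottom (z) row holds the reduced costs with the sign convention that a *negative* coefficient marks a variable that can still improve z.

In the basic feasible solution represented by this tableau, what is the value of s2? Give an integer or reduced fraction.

s2 is basic (row 2); its value is the RHS of that row: 179/6.

179/6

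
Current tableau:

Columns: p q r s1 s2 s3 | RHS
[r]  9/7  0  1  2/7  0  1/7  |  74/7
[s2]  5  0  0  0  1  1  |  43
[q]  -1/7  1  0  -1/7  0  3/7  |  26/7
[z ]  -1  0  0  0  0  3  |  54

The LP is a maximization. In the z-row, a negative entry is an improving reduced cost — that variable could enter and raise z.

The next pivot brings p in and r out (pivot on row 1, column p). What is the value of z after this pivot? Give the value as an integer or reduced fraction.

560/9

Minimum ratio for p: (74/7)/(9/7) = 74/9.
z changes by −(z-row coeff of p)·ratio = −(-1)·(74/9) = 74/9.
New z = 54 + (74/9) = 560/9.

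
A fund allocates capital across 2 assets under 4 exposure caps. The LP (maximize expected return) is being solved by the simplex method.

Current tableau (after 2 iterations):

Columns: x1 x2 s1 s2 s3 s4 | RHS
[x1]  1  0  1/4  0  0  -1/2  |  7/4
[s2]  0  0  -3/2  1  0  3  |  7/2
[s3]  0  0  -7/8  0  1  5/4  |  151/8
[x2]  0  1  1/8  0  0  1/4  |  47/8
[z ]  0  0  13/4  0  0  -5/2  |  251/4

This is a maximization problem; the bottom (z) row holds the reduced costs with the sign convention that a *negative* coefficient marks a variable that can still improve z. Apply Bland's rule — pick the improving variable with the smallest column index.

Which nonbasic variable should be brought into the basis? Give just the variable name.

s4

Objective-row coefficients: x1: 0, x2: 0, s1: 13/4, s2: 0, s3: 0, s4: -5/2.
Improving columns: s4. Bland's rule picks the smallest column index → s4.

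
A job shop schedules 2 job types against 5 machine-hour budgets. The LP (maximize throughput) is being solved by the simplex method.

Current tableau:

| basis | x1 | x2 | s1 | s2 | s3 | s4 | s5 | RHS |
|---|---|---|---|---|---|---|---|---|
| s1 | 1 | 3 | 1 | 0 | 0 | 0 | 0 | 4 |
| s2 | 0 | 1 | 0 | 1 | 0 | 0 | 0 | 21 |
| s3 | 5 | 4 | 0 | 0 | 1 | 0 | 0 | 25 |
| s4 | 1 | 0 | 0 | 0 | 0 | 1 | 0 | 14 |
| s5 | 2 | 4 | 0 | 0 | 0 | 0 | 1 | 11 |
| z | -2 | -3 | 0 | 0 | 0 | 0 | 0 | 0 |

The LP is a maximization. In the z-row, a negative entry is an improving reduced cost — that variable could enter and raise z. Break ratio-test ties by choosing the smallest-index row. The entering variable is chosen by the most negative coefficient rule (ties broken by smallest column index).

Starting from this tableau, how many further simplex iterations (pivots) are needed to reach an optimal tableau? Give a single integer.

pivot: x2 in, s1 out → z = 4
pivot: x1 in, x2 out → z = 8
No improving column remains; optimal.

2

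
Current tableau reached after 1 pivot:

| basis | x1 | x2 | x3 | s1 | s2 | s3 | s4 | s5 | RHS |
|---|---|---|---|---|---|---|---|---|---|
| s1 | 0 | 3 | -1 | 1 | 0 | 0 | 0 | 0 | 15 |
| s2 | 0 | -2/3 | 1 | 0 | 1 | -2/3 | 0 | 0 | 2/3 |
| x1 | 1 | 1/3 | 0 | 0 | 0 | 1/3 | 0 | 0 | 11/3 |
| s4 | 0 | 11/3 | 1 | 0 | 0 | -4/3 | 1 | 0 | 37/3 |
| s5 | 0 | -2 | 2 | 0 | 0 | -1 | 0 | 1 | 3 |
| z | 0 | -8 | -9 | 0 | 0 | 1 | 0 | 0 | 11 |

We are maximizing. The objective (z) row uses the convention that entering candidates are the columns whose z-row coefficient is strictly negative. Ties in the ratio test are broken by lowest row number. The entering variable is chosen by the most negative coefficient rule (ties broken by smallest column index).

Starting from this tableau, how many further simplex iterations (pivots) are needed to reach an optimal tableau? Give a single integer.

3

pivot: x3 in, s2 out → z = 17
pivot: x2 in, s4 out → z = 711/13
pivot: s3 in, x1 out → z = 531/5
No improving column remains; optimal.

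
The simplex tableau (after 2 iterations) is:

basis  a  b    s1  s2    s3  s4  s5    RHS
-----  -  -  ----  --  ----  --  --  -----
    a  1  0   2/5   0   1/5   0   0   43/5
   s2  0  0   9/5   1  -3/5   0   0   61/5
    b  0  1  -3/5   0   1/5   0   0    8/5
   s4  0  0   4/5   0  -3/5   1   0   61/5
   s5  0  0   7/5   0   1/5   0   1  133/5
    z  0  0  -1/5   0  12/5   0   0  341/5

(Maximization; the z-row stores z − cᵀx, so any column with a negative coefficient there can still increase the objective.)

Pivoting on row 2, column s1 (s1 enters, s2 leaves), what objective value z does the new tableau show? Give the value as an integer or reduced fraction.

626/9

Minimum ratio for s1: (61/5)/(9/5) = 61/9.
z changes by −(z-row coeff of s1)·ratio = −(-1/5)·(61/9) = 61/45.
New z = 341/5 + (61/45) = 626/9.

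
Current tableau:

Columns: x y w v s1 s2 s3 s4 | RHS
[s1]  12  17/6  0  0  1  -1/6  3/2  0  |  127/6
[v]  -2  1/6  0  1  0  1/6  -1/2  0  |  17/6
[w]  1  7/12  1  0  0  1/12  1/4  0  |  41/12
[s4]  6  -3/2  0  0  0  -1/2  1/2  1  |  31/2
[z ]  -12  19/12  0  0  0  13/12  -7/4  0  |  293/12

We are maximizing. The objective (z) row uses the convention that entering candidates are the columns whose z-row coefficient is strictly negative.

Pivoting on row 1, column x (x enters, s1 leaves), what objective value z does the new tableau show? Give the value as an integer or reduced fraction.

547/12

Minimum ratio for x: (127/6)/12 = 127/72.
z changes by −(z-row coeff of x)·ratio = −(-12)·(127/72) = 127/6.
New z = 293/12 + (127/6) = 547/12.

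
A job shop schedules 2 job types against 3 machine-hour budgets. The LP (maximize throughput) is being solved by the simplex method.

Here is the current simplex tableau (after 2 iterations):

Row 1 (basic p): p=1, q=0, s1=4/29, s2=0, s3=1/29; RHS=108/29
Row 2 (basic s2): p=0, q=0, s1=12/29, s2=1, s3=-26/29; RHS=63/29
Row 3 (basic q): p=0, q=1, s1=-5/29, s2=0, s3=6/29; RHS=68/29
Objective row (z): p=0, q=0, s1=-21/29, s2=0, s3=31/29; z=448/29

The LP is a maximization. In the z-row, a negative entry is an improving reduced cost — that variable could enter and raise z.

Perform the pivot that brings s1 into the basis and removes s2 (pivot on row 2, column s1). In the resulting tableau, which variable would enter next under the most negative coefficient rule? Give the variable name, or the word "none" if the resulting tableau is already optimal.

Pivot element 12/29. New z-row = old z-row − (-21/29)·(row 2/(12/29)).
Updated z-row coefficients: p: 0, q: 0, s1: 0, s2: 7/4, s3: -1/2.
The most negative is -1/2 in column s3, so s3 would enter next.

s3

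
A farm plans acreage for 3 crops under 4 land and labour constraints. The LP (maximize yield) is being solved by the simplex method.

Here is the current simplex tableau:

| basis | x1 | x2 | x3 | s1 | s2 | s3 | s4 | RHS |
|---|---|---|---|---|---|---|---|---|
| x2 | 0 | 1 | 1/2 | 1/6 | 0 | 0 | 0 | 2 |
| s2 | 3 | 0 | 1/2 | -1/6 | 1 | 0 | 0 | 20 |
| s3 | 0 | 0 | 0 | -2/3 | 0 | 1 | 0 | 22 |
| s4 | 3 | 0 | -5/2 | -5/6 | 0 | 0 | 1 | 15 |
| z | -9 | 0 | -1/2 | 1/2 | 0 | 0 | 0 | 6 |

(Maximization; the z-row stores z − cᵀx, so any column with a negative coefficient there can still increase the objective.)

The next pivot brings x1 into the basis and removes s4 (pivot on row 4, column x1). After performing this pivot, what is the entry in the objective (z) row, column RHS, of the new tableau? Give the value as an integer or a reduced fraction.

Pivot element is row 4, column x1: 3.
Normalize row 4: new (row 4, RHS) = 15/3 = 5.
z-row ← z-row − (-9)·(new row 4): 6 − (-9)·5 = 51.

51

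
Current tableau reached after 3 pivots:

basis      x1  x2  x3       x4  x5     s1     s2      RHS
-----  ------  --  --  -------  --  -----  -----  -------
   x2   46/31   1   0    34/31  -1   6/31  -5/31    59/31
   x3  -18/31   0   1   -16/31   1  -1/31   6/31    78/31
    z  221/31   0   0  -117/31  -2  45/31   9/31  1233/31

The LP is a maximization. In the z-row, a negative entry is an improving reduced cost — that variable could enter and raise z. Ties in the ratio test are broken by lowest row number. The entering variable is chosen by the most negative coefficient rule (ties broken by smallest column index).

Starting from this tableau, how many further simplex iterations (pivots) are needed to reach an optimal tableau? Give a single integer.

2

pivot: x4 in, x2 out → z = 1575/34
pivot: x5 in, x3 out → z = 1465/18
No improving column remains; optimal.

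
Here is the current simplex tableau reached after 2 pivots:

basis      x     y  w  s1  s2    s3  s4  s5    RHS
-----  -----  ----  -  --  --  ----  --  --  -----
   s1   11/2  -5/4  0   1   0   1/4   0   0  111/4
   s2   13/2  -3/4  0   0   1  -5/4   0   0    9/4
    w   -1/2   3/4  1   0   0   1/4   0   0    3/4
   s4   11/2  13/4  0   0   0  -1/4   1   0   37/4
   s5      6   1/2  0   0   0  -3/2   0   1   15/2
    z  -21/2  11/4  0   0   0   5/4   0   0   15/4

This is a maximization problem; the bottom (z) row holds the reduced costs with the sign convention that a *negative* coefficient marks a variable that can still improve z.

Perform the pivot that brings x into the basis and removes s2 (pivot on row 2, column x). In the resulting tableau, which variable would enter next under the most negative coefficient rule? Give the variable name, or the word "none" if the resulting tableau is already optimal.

Pivot element 13/2. New z-row = old z-row − (-21/2)·(row 2/(13/2)).
Updated z-row coefficients: x: 0, y: 20/13, w: 0, s1: 0, s2: 21/13, s3: -10/13, s4: 0, s5: 0.
The most negative is -10/13 in column s3, so s3 would enter next.

s3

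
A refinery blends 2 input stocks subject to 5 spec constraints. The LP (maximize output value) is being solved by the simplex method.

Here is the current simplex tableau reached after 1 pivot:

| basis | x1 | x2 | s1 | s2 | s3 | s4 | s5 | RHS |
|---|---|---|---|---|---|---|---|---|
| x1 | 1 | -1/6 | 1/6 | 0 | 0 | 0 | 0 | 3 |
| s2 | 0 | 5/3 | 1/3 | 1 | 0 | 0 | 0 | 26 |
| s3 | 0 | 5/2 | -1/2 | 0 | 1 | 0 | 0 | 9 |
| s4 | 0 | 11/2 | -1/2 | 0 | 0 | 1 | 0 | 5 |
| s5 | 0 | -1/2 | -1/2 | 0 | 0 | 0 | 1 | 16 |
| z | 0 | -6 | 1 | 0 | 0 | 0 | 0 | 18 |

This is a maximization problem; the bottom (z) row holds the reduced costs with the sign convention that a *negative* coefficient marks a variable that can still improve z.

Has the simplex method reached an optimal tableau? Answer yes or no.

Column x2 has objective-row coefficient -6, which is negative; an improving pivot exists, so not yet optimal.

no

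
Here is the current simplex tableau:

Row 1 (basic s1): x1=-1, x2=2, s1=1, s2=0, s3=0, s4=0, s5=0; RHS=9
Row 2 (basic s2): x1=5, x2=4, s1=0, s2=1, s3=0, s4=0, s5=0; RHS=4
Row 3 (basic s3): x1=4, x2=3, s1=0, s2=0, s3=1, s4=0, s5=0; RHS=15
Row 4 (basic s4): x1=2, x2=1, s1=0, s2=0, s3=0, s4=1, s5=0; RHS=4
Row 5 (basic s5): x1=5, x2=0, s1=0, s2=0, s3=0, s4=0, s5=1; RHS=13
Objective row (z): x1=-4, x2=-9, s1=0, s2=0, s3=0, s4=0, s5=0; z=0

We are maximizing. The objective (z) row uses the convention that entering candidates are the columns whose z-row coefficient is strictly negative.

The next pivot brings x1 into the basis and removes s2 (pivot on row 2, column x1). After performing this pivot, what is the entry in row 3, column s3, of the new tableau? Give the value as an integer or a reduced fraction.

1

Pivot element is row 2, column x1: 5.
Normalize row 2: new (row 2, s3) = 0/5 = 0.
row 3 ← row 3 − 4·(new row 2): 1 − 4·0 = 1.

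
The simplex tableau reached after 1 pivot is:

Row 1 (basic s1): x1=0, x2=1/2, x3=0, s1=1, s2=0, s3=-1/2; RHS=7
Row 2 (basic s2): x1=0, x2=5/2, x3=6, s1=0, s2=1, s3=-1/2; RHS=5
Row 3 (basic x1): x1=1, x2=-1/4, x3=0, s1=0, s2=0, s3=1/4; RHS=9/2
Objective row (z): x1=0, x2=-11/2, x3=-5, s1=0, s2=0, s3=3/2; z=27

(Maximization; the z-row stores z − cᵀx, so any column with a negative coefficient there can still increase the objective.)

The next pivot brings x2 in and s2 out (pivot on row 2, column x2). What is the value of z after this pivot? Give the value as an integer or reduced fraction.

38

Minimum ratio for x2: 5/(5/2) = 2.
z changes by −(z-row coeff of x2)·ratio = −(-11/2)·2 = 11.
New z = 27 + 11 = 38.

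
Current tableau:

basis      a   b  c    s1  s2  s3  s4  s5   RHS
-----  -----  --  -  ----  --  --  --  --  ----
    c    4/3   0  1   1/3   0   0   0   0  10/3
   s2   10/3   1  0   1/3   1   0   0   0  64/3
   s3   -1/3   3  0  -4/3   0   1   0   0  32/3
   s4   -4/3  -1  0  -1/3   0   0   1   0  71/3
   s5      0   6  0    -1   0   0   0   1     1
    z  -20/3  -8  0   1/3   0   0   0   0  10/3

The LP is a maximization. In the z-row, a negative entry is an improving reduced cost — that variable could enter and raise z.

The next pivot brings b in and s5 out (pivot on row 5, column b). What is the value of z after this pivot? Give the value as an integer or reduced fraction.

Minimum ratio for b: 1/6 = 1/6.
z changes by −(z-row coeff of b)·ratio = −(-8)·(1/6) = 4/3.
New z = 10/3 + (4/3) = 14/3.

14/3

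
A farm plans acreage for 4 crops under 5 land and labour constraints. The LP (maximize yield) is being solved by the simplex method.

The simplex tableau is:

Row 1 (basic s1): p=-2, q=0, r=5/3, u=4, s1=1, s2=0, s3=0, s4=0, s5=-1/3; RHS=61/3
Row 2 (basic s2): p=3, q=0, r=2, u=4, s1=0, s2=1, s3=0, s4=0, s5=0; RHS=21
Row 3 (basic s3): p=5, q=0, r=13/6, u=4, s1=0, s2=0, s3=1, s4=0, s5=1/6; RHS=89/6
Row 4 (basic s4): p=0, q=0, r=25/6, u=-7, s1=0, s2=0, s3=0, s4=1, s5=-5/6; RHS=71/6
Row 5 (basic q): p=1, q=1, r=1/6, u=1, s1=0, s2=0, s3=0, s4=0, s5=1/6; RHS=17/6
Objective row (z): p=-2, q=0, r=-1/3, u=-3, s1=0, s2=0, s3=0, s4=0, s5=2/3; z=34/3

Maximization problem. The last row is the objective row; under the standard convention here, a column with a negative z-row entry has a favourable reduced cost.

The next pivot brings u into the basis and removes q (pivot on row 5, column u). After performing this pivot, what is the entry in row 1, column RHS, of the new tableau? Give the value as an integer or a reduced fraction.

9

Pivot element is row 5, column u: 1.
Normalize row 5: new (row 5, RHS) = (17/6)/1 = 17/6.
row 1 ← row 1 − 4·(new row 5): 61/3 − 4·(17/6) = 9.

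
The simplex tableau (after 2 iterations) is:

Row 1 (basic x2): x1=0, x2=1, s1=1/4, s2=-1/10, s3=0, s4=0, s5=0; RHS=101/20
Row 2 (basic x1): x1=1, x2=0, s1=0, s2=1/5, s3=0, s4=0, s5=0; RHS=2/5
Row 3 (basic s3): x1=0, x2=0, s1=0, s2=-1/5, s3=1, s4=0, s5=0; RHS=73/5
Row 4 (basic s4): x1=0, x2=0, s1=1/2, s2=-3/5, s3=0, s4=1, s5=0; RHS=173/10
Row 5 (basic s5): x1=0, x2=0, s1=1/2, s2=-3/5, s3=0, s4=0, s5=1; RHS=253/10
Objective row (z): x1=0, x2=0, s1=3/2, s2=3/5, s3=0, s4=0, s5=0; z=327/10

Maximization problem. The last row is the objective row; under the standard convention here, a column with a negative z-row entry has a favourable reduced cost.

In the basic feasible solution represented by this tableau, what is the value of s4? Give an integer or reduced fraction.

173/10

s4 is basic (row 4); its value is the RHS of that row: 173/10.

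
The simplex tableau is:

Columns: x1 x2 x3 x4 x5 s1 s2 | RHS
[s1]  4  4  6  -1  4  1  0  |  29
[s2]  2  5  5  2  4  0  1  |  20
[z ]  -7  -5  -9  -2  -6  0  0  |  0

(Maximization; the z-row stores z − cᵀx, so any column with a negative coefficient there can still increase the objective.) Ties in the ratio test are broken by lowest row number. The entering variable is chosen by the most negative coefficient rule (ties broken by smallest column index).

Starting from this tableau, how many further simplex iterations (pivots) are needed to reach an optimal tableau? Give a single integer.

3

pivot: x3 in, s2 out → z = 36
pivot: x1 in, s1 out → z = 373/8
pivot: x4 in, x3 out → z = 59
No improving column remains; optimal.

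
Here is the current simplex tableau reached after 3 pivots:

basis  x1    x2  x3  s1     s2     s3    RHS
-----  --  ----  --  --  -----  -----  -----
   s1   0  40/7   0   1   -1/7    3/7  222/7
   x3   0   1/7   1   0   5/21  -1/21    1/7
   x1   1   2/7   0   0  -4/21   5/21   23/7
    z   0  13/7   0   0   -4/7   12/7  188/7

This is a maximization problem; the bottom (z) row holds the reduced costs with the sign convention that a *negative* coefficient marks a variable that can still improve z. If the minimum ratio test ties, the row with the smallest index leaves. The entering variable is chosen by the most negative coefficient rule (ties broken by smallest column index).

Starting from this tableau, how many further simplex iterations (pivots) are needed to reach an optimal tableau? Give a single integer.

pivot: s2 in, x3 out → z = 136/5
No improving column remains; optimal.

1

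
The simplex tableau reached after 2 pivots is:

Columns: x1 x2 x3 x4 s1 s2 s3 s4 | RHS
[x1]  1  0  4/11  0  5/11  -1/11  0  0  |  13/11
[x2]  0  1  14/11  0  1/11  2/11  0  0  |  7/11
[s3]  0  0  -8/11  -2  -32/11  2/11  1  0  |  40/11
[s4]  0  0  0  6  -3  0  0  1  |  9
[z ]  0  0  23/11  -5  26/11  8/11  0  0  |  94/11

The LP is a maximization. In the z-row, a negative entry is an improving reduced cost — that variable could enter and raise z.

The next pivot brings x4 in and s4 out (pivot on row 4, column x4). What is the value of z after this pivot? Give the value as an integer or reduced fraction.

Minimum ratio for x4: 9/6 = 3/2.
z changes by −(z-row coeff of x4)·ratio = −(-5)·(3/2) = 15/2.
New z = 94/11 + (15/2) = 353/22.

353/22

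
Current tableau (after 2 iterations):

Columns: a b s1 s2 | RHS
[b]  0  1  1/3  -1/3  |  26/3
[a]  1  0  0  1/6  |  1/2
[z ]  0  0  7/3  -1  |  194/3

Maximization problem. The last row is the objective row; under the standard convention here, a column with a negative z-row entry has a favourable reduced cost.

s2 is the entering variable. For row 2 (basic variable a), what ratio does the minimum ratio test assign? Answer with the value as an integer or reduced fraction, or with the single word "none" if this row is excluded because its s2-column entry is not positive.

3

Ratio = RHS / (s2 entry) = (1/2) / (1/6) = 3.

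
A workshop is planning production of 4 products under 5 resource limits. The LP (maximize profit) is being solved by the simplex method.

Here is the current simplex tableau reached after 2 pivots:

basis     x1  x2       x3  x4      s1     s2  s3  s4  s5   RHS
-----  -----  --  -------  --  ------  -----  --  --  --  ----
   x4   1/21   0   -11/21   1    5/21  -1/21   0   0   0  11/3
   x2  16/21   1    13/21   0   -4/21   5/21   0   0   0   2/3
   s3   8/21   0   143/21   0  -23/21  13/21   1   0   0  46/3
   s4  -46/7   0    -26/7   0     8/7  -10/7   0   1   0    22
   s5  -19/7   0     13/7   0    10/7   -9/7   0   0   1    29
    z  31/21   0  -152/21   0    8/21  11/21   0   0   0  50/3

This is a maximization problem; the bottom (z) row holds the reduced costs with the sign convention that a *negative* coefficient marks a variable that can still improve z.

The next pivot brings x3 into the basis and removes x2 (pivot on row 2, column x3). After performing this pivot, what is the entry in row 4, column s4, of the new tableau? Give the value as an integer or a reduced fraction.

1

Pivot element is row 2, column x3: 13/21.
Normalize row 2: new (row 2, s4) = 0/(13/21) = 0.
row 4 ← row 4 − (-26/7)·(new row 2): 1 − (-26/7)·0 = 1.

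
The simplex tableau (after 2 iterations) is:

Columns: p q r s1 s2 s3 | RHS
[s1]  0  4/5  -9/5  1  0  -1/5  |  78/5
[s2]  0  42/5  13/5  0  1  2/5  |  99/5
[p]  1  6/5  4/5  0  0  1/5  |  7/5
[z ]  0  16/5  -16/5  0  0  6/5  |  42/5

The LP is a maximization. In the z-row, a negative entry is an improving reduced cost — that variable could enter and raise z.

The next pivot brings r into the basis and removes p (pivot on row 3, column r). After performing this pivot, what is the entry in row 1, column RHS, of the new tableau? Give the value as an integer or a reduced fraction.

Pivot element is row 3, column r: 4/5.
Normalize row 3: new (row 3, RHS) = (7/5)/(4/5) = 7/4.
row 1 ← row 1 − (-9/5)·(new row 3): 78/5 − (-9/5)·(7/4) = 75/4.

75/4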